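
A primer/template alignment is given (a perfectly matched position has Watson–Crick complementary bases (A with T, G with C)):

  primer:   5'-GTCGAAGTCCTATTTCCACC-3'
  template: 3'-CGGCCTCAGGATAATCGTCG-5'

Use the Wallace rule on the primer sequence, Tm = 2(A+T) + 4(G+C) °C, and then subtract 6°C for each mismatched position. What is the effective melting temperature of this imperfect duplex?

30°C

Primer base counts: A=4, T=6, G=3, C=7 → A+T=10, G+C=10
Perfect-match Tm = 2(10) + 4(10) = 20 + 40 = 60°C
Mismatches (positions where the bases are not complementary): 5 (at positions 2, 5, 15, 16, 19)
Effective Tm = 60 − 5×6 = 60 − 30 = 30°C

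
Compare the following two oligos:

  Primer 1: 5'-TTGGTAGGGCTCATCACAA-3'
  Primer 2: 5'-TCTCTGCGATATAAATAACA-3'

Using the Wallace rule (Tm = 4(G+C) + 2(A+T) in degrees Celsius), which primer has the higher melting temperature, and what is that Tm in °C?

Primer 1, 56°C

Primer 1: A+T=10, G+C=9 → Tm = 2(10)+4(9) = 56°C
Primer 2: A+T=14, G+C=6 → Tm = 2(14)+4(6) = 52°C
56°C vs 52°C → primer 1 is higher.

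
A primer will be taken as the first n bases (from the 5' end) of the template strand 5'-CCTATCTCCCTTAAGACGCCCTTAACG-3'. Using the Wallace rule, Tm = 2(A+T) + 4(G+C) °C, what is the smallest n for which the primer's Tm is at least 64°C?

First 20 bases: CCTATCTCCCTTAAGACGCC → Tm = 62°C (< 64°C)
First 21 bases: CCTATCTCCCTTAAGACGCCC → Tm = 66°C (≥ 64°C)
Since every base adds ≥2°C, Tm only increases with n, so the threshold is first crossed at n = 21.

n = 21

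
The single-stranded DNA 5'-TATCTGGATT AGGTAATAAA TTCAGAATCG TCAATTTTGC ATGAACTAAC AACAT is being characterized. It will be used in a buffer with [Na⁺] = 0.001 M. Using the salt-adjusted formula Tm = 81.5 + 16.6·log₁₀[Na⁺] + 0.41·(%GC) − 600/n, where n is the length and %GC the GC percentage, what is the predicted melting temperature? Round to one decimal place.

32.7°C

Length n = 55. A=21, T=18, G=8, C=8
G+C = 16, so %GC = 16/55 × 100 = 29.091%
Salt term: 16.6 × (-3) = -49.8
GC term: 0.41 × 29.091 = 11.927; length term: −600/55 = −10.909
Tm = 81.5 + (-49.8) + 11.927 − 10.909 = 32.718 → 32.7°C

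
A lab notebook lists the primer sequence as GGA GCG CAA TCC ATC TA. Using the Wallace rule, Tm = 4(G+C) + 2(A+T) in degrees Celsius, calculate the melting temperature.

Scanning the sequence gives A=5, G=4, T=3, C=5.
A+T = 8, G+C = 9
Tm = 2×8 + 4×9 = 52°C

52°C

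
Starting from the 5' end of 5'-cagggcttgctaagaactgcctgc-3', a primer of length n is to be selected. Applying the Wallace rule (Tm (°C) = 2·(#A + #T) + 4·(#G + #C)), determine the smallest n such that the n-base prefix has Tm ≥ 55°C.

First 18 bases: CAGGGCTTGCTAAGAACT → Tm = 54°C (< 55°C)
First 19 bases: CAGGGCTTGCTAAGAACTG → Tm = 58°C (≥ 55°C)
Since every base adds ≥2°C, Tm only increases with n, so the threshold is first crossed at n = 19.

n = 19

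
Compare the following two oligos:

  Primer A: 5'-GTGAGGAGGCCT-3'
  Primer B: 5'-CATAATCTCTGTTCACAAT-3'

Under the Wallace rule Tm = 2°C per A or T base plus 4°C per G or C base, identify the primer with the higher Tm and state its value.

Primer A: A+T=4, G+C=8 → Tm = 2(4)+4(8) = 40°C
Primer B: A+T=13, G+C=6 → Tm = 2(13)+4(6) = 50°C
40°C vs 50°C → primer B is higher.

Primer B, 50°C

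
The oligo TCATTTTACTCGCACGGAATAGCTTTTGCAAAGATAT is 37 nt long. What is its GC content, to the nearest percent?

C=7, G=6, T=13, A=11
G+C = 6 + 7 = 13 out of 37 bases
%GC = 13/37 × 100 = 35.14% ≈ 35%

35%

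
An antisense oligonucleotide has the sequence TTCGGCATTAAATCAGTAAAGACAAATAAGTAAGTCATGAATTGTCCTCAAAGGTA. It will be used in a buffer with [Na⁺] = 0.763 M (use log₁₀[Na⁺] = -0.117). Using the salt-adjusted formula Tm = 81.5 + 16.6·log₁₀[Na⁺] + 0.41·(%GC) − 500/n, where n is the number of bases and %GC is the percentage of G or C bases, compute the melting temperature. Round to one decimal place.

Length n = 56. Base counts: T=15, A=23, C=8, G=10
G+C = 18, so %GC = 18/56 × 100 = 32.143%
Salt term: 16.6 × (-0.117) = -1.942
GC term: 0.41 × 32.143 = 13.179; length term: −500/56 = −8.929
Tm = 81.5 + (-1.942) + 13.179 − 8.929 = 83.808 → 83.8°C

83.8°C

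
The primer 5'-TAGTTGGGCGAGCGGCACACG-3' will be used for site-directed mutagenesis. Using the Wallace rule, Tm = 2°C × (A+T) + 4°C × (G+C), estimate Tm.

Base counts: C=5, T=3, A=4, G=9
AT pairs contribute 7, GC pairs contribute 14.
Tm = 4·14 + 2·7 = 56 + 14 = 70°C

70°C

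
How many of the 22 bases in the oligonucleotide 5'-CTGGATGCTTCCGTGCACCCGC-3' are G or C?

Scanning the sequence gives T=5, C=9, G=6, A=2.
G+C = 6 + 9 = 15

15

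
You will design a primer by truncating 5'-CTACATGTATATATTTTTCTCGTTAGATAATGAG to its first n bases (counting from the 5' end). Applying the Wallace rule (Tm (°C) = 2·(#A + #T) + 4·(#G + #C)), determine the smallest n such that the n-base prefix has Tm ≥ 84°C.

First 33 bases: CTACATGTATATATTTTTCTCGTTAGATAATGA → Tm = 82°C (< 84°C)
First 34 bases: CTACATGTATATATTTTTCTCGTTAGATAATGAG → Tm = 86°C (≥ 84°C)
Each additional base adds 2°C (A/T) or 4°C (G/C), so Tm is non-decreasing in n; n = 34 is the first length to reach 84°C.

n = 34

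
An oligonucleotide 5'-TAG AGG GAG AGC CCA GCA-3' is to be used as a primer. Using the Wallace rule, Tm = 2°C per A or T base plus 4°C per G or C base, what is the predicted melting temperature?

58°C

Base counts: G=7, A=6, C=4, T=1
A+T = 7, G+C = 11
Tm = 2×7 + 4×11 = 58°C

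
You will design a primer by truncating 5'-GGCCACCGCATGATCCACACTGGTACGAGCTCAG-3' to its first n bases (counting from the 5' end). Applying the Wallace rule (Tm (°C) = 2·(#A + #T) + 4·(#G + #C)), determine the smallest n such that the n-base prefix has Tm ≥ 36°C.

n = 10

First 9 bases: GGCCACCGC → Tm = 34°C (< 36°C)
First 10 bases: GGCCACCGCA → Tm = 36°C (≥ 36°C)
Since every base adds ≥2°C, Tm only increases with n, so the threshold is first crossed at n = 10.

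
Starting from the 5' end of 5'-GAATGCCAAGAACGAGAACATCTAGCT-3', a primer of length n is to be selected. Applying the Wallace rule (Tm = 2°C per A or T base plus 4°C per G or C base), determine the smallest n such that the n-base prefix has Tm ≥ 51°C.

n = 18

First 17 bases: GAATGCCAAGAACGAGA → Tm = 50°C (< 51°C)
First 18 bases: GAATGCCAAGAACGAGAA → Tm = 52°C (≥ 51°C)
Each additional base adds 2°C (A/T) or 4°C (G/C), so Tm is non-decreasing in n; n = 18 is the first length to reach 51°C.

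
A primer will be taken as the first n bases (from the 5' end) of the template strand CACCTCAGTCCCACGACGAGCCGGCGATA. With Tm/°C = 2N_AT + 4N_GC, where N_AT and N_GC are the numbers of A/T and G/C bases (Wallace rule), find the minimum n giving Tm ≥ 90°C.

n = 26

First 25 bases: CACCTCAGTCCCACGACGAGCCGGC → Tm = 86°C (< 90°C)
First 26 bases: CACCTCAGTCCCACGACGAGCCGGCG → Tm = 90°C (≥ 90°C)
Each additional base adds 2°C (A/T) or 4°C (G/C), so Tm is non-decreasing in n; n = 26 is the first length to reach 90°C.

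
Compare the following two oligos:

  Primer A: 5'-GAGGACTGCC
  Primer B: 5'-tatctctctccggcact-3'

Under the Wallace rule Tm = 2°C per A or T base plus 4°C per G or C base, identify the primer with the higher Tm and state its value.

Primer B, 52°C

Primer A: A+T=3, G+C=7 → Tm = 2(3)+4(7) = 34°C
Primer B: A+T=8, G+C=9 → Tm = 2(8)+4(9) = 52°C
34°C vs 52°C → primer B is higher.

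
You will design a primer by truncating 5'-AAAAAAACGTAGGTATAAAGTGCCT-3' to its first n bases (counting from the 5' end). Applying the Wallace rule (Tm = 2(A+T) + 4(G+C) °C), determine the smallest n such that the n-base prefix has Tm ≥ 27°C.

First 11 bases: AAAAAAACGTA → Tm = 26°C (< 27°C)
First 12 bases: AAAAAAACGTAG → Tm = 30°C (≥ 27°C)
Each additional base adds 2°C (A/T) or 4°C (G/C), so Tm is non-decreasing in n; n = 12 is the first length to reach 27°C.

n = 12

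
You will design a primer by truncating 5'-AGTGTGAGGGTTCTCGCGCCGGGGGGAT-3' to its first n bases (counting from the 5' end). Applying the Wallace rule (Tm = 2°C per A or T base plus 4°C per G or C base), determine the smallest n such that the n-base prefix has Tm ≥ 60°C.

First 18 bases: AGTGTGAGGGTTCTCGCG → Tm = 58°C (< 60°C)
First 19 bases: AGTGTGAGGGTTCTCGCGC → Tm = 62°C (≥ 60°C)
Each additional base adds 2°C (A/T) or 4°C (G/C), so Tm is non-decreasing in n; n = 19 is the first length to reach 60°C.

n = 19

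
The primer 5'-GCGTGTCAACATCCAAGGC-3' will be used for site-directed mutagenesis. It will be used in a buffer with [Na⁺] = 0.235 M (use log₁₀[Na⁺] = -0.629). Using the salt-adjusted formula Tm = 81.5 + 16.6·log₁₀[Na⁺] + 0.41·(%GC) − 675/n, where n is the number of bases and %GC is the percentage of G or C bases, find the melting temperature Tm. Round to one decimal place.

Length n = 19. Counting bases: T=3, A=5, C=6, G=5
G+C = 11, so %GC = 11/19 × 100 = 57.895%
Salt term: 16.6 × (-0.629) = -10.441
GC term: 0.41 × 57.895 = 23.737; length term: −675/19 = −35.526
Tm = 81.5 + (-10.441) + 23.737 − 35.526 = 59.27 → 59.3°C

59.3°C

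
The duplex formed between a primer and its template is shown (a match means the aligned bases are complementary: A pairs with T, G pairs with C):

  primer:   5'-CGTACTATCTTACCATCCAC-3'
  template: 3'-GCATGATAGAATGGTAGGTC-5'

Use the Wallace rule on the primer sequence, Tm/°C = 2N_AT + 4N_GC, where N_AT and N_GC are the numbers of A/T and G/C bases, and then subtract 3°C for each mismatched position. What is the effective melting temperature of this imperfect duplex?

Primer base counts: A=5, T=6, G=1, C=8 → A+T=11, G+C=9
Perfect-match Tm = 2(11) + 4(9) = 22 + 36 = 58°C
Mismatches (positions where the bases are not complementary): 1 (at position 20)
Effective Tm = 58 − 1×3 = 58 − 3 = 55°C

55°C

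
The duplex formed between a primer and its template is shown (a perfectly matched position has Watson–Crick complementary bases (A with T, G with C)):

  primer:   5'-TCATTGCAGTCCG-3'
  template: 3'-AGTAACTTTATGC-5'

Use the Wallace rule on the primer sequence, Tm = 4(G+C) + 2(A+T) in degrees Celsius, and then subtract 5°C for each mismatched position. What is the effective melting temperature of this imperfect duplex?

25°C

Primer base counts: A=2, T=4, G=3, C=4 → A+T=6, G+C=7
Perfect-match Tm = 2(6) + 4(7) = 12 + 28 = 40°C
Mismatches (positions where the bases are not complementary): 3 (at positions 7, 9, 11)
Effective Tm = 40 − 3×5 = 40 − 15 = 25°C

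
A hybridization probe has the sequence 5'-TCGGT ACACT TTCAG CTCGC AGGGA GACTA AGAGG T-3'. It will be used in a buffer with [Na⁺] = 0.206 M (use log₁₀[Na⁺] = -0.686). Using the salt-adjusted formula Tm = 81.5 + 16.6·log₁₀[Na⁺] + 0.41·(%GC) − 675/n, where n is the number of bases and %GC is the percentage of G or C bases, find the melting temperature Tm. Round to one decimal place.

73.0°C

Length n = 36. A=9, T=8, G=11, C=8
G+C = 19, so %GC = 19/36 × 100 = 52.778%
Salt term: 16.6 × (-0.686) = -11.388
GC term: 0.41 × 52.778 = 21.639; length term: −675/36 = −18.75
Tm = 81.5 + (-11.388) + 21.639 − 18.75 = 73.001 → 73.0°C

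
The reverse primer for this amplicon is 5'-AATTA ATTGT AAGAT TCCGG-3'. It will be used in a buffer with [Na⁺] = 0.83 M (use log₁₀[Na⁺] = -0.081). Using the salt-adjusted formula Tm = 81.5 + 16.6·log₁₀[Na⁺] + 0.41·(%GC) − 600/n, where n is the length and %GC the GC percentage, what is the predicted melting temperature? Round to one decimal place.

62.5°C

Length n = 20. A=7, G=4, C=2, T=7
G+C = 6, so %GC = 6/20 × 100 = 30%
Salt term: 16.6 × (-0.081) = -1.345
GC term: 0.41 × 30 = 12.3; length term: −600/20 = −30
Tm = 81.5 + (-1.345) + 12.3 − 30 = 62.455 → 62.5°C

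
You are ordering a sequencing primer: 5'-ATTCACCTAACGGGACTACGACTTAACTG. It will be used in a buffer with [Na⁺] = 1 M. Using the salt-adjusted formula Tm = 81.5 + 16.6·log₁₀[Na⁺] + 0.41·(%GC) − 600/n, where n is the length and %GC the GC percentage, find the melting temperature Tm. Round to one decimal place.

Length n = 29. G=5, T=7, C=8, A=9
G+C = 13, so %GC = 13/29 × 100 = 44.828%
Salt term: 16.6 × (0) = 0
GC term: 0.41 × 44.828 = 18.379; length term: −600/29 = −20.69
Tm = 81.5 + (0) + 18.379 − 20.69 = 79.189 → 79.2°C

79.2°C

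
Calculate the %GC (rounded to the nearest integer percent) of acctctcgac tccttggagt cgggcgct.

64%

Scanning the sequence gives T=7, G=8, A=3, C=10.
G+C = 8 + 10 = 18 out of 28 bases
%GC = 18/28 × 100 = 64.29% ≈ 64%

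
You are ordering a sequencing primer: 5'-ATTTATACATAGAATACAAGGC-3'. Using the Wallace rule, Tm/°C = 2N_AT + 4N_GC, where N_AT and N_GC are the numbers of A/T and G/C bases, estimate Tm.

56°C

C=3, T=6, G=3, A=10
So N_AT = 16 and N_GC = 6.
Tm = 4·6 + 2·16 = 24 + 32 = 56°C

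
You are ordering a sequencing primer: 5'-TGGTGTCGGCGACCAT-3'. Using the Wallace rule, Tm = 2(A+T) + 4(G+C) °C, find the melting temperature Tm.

Base counts: C=4, T=4, A=2, G=6
AT pairs contribute 6, GC pairs contribute 10.
Tm = 2×6 + 4×10 = 52°C

52°C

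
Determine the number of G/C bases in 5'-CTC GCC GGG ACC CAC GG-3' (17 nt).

Base counts: G=6, A=2, T=1, C=8
Total G or C: 6 + 8 = 14

14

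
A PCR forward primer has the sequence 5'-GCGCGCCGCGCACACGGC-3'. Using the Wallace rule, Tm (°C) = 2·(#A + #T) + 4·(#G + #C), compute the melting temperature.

68°C

Base counts: T=0, C=9, A=2, G=7
AT pairs contribute 2, GC pairs contribute 16.
Tm = 2×2 + 4×16 = 68°C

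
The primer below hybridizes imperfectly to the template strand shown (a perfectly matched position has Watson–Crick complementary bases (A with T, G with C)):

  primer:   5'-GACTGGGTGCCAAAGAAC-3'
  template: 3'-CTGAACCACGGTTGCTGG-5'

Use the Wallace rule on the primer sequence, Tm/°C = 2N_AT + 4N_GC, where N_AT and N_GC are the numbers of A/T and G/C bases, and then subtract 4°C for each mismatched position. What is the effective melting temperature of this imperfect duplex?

44°C

Primer base counts: A=6, T=2, G=6, C=4 → A+T=8, G+C=10
Perfect-match Tm = 2(8) + 4(10) = 16 + 40 = 56°C
Mismatches (positions where the bases are not complementary): 3 (at positions 5, 14, 17)
Effective Tm = 56 − 3×4 = 56 − 12 = 44°C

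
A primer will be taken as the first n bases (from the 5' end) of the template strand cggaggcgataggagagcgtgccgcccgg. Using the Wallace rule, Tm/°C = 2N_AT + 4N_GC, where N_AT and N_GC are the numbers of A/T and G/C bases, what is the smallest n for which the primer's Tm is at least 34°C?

n = 10

First 9 bases: CGGAGGCGA → Tm = 32°C (< 34°C)
First 10 bases: CGGAGGCGAT → Tm = 34°C (≥ 34°C)
Each additional base adds 2°C (A/T) or 4°C (G/C), so Tm is non-decreasing in n; n = 10 is the first length to reach 34°C.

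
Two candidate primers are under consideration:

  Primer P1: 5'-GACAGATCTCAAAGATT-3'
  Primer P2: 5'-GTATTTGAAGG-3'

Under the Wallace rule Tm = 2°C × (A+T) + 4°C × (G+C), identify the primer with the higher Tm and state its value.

Primer P1: A+T=11, G+C=6 → Tm = 2(11)+4(6) = 46°C
Primer P2: A+T=7, G+C=4 → Tm = 2(7)+4(4) = 30°C
46°C vs 30°C → primer P1 is higher.

Primer P1, 46°C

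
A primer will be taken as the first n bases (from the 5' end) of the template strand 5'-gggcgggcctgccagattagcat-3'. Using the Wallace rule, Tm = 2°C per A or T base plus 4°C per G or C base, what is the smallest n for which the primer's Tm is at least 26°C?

First 6 bases: GGGCGG → Tm = 24°C (< 26°C)
First 7 bases: GGGCGGG → Tm = 28°C (≥ 26°C)
Since every base adds ≥2°C, Tm only increases with n, so the threshold is first crossed at n = 7.

n = 7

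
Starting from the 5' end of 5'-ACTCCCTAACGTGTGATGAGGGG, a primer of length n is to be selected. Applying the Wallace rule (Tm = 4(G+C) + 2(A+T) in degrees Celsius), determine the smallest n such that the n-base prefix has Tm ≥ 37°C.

First 12 bases: ACTCCCTAACGT → Tm = 36°C (< 37°C)
First 13 bases: ACTCCCTAACGTG → Tm = 40°C (≥ 37°C)
Each additional base adds 2°C (A/T) or 4°C (G/C), so Tm is non-decreasing in n; n = 13 is the first length to reach 37°C.

n = 13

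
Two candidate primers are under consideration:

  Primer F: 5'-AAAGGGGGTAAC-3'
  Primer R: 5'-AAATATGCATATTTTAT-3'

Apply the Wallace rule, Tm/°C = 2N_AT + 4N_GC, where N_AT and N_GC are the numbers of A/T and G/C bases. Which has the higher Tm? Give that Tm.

Primer F: A+T=6, G+C=6 → Tm = 2(6)+4(6) = 36°C
Primer R: A+T=15, G+C=2 → Tm = 2(15)+4(2) = 38°C
36°C vs 38°C → primer R is higher.

Primer R, 38°C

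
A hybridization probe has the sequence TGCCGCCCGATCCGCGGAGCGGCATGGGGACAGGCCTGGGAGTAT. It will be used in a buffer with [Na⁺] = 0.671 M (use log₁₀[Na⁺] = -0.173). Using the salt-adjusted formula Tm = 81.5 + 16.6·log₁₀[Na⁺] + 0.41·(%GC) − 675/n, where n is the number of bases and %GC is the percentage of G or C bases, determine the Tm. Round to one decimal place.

Length n = 45. Scanning the sequence gives C=13, A=7, G=19, T=6.
G+C = 32, so %GC = 32/45 × 100 = 71.111%
Salt term: 16.6 × (-0.173) = -2.872
GC term: 0.41 × 71.111 = 29.156; length term: −675/45 = −15
Tm = 81.5 + (-2.872) + 29.156 − 15 = 92.784 → 92.8°C

92.8°C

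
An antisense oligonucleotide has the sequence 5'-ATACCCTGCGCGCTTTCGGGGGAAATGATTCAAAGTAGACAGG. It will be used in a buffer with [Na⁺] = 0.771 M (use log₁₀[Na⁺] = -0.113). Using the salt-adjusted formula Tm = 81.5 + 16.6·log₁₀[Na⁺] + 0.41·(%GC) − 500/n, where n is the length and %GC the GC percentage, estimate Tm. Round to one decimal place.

89.0°C

Length n = 43. Counting bases: A=12, C=9, T=9, G=13
G+C = 22, so %GC = 22/43 × 100 = 51.163%
Salt term: 16.6 × (-0.113) = -1.876
GC term: 0.41 × 51.163 = 20.977; length term: −500/43 = −11.628
Tm = 81.5 + (-1.876) + 20.977 − 11.628 = 88.973 → 89.0°C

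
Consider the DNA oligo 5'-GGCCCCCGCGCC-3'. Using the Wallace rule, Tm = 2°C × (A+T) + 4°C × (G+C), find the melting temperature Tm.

Scanning the sequence gives G=4, C=8, T=0, A=0.
So N_AT = 0 and N_GC = 12.
Tm = 4·12 + 2·0 = 48 + 0 = 48°C

48°C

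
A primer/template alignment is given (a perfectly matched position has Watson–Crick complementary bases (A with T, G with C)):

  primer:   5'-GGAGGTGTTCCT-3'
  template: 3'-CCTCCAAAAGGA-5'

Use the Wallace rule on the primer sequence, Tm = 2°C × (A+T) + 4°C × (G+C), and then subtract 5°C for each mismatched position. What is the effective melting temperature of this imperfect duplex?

33°C

Primer base counts: A=1, T=4, G=5, C=2 → A+T=5, G+C=7
Perfect-match Tm = 2(5) + 4(7) = 10 + 28 = 38°C
Mismatches (positions where the bases are not complementary): 1 (at position 7)
Effective Tm = 38 − 1×5 = 38 − 5 = 33°C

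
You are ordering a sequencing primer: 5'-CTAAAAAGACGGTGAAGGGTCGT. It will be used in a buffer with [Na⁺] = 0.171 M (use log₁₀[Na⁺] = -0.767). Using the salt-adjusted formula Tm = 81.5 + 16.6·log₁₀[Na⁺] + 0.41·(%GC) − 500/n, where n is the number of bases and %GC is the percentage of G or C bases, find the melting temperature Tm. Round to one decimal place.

66.6°C

Length n = 23. Base counts: C=3, G=8, A=8, T=4
G+C = 11, so %GC = 11/23 × 100 = 47.826%
Salt term: 16.6 × (-0.767) = -12.732
GC term: 0.41 × 47.826 = 19.609; length term: −500/23 = −21.739
Tm = 81.5 + (-12.732) + 19.609 − 21.739 = 66.638 → 66.6°C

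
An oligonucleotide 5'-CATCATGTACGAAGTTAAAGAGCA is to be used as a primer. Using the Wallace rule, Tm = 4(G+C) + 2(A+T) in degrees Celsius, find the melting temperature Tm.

Counting bases: C=4, A=10, G=5, T=5
AT pairs contribute 15, GC pairs contribute 9.
Tm = 2(15) + 4(9) = 30 + 36 = 66°C

66°C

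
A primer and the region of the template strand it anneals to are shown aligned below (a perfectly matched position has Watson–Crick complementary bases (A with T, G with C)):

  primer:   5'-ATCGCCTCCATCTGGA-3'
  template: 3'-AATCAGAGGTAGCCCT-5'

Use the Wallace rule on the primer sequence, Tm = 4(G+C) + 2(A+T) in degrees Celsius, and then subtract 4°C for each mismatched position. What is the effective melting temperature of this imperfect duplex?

Primer base counts: A=3, T=4, G=3, C=6 → A+T=7, G+C=9
Perfect-match Tm = 2(7) + 4(9) = 14 + 36 = 50°C
Mismatches (positions where the bases are not complementary): 4 (at positions 1, 3, 5, 13)
Effective Tm = 50 − 4×4 = 50 − 16 = 34°C

34°C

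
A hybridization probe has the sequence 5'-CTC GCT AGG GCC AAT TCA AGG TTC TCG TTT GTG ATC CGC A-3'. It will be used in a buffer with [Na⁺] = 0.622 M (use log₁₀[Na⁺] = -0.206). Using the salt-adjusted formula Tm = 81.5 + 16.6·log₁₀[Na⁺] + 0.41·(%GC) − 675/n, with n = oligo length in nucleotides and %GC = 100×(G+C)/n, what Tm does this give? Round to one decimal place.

Length n = 40. Counting bases: A=7, G=10, T=12, C=11
G+C = 21, so %GC = 21/40 × 100 = 52.5%
Salt term: 16.6 × (-0.206) = -3.42
GC term: 0.41 × 52.5 = 21.525; length term: −675/40 = −16.875
Tm = 81.5 + (-3.42) + 21.525 − 16.875 = 82.73 → 82.7°C

82.7°C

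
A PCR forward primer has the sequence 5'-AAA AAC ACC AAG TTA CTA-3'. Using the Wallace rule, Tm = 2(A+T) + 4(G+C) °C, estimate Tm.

Base counts: C=4, T=3, A=10, G=1
AT pairs contribute 13, GC pairs contribute 5.
Tm = 2×13 + 4×5 = 46°C

46°C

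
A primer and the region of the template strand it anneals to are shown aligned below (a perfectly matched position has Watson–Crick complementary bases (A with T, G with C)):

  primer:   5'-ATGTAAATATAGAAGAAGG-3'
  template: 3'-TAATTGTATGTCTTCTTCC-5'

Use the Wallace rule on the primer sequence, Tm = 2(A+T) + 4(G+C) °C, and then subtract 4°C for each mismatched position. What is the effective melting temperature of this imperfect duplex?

32°C

Primer base counts: A=10, T=4, G=5, C=0 → A+T=14, G+C=5
Perfect-match Tm = 2(14) + 4(5) = 28 + 20 = 48°C
Mismatches (positions where the bases are not complementary): 4 (at positions 3, 4, 6, 10)
Effective Tm = 48 − 4×4 = 48 − 16 = 32°C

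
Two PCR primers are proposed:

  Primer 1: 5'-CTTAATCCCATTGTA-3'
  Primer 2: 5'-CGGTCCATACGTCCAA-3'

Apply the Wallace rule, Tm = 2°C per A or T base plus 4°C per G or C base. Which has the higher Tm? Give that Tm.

Primer 1: A+T=10, G+C=5 → Tm = 2(10)+4(5) = 40°C
Primer 2: A+T=7, G+C=9 → Tm = 2(7)+4(9) = 50°C
40°C vs 50°C → primer 2 is higher.

Primer 2, 50°C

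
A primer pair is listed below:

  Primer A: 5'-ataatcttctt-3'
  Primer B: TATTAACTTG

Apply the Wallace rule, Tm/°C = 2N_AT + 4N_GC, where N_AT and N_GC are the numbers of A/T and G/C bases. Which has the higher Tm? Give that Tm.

Primer A, 26°C

Primer A: A+T=9, G+C=2 → Tm = 2(9)+4(2) = 26°C
Primer B: A+T=8, G+C=2 → Tm = 2(8)+4(2) = 24°C
26°C vs 24°C → primer A is higher.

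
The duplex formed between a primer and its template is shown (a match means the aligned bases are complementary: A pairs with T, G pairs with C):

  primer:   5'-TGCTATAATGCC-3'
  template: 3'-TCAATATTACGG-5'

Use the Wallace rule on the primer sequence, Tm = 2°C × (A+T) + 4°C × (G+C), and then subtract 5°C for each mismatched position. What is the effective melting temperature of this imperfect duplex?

Primer base counts: A=3, T=4, G=2, C=3 → A+T=7, G+C=5
Perfect-match Tm = 2(7) + 4(5) = 14 + 20 = 34°C
Mismatches (positions where the bases are not complementary): 2 (at positions 1, 3)
Effective Tm = 34 − 2×5 = 34 − 10 = 24°C

24°C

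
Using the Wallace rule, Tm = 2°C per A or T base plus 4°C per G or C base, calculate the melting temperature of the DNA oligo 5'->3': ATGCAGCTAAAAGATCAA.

48°C

Scanning the sequence gives A=9, T=3, G=3, C=3.
A+T = 12, G+C = 6
Tm = 4·6 + 2·12 = 24 + 24 = 48°C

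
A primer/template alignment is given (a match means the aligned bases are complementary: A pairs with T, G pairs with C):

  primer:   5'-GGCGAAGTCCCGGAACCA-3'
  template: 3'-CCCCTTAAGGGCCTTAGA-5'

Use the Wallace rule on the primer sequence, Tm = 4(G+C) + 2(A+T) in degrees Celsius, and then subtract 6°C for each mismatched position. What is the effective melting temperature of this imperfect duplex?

Primer base counts: A=5, T=1, G=6, C=6 → A+T=6, G+C=12
Perfect-match Tm = 2(6) + 4(12) = 12 + 48 = 60°C
Mismatches (positions where the bases are not complementary): 4 (at positions 3, 7, 16, 18)
Effective Tm = 60 − 4×6 = 60 − 24 = 36°C

36°C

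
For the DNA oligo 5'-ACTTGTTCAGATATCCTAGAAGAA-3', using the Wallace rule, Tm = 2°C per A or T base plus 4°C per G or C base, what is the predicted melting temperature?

64°C

Scanning the sequence gives A=9, T=7, C=4, G=4.
A+T = 16, G+C = 8
Tm = 4·8 + 2·16 = 32 + 32 = 64°C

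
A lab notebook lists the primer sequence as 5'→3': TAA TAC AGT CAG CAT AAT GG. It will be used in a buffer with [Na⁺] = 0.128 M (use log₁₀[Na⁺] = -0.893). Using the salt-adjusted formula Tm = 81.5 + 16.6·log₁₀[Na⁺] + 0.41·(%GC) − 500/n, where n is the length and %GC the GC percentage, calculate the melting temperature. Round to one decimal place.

Length n = 20. Counting bases: A=8, G=4, T=5, C=3
G+C = 7, so %GC = 7/20 × 100 = 35%
Salt term: 16.6 × (-0.893) = -14.824
GC term: 0.41 × 35 = 14.35; length term: −500/20 = −25
Tm = 81.5 + (-14.824) + 14.35 − 25 = 56.026 → 56.0°C

56.0°C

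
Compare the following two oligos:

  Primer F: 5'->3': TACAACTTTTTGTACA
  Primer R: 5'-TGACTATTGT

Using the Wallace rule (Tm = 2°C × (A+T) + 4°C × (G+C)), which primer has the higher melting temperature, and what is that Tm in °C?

Primer F: A+T=12, G+C=4 → Tm = 2(12)+4(4) = 40°C
Primer R: A+T=7, G+C=3 → Tm = 2(7)+4(3) = 26°C
40°C vs 26°C → primer F is higher.

Primer F, 40°C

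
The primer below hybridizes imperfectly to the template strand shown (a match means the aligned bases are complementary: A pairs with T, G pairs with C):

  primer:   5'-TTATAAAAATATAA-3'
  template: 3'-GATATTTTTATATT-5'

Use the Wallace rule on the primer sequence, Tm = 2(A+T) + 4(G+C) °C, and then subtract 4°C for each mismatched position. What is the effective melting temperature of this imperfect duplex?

24°C

Primer base counts: A=9, T=5, G=0, C=0 → A+T=14, G+C=0
Perfect-match Tm = 2(14) + 4(0) = 28 + 0 = 28°C
Mismatches (positions where the bases are not complementary): 1 (at position 1)
Effective Tm = 28 − 1×4 = 28 − 4 = 24°C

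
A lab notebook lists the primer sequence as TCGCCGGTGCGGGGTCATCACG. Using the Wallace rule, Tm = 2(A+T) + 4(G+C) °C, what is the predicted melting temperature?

76°C

Base counts: A=2, C=7, G=9, T=4
AT pairs contribute 6, GC pairs contribute 16.
Tm = 2×6 + 4×16 = 76°C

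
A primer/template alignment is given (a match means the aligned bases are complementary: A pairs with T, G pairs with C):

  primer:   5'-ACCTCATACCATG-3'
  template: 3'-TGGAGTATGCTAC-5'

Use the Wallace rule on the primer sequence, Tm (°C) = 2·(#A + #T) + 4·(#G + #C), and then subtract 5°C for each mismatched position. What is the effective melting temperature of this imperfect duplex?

Primer base counts: A=4, T=3, G=1, C=5 → A+T=7, G+C=6
Perfect-match Tm = 2(7) + 4(6) = 14 + 24 = 38°C
Mismatches (positions where the bases are not complementary): 1 (at position 10)
Effective Tm = 38 − 1×5 = 38 − 5 = 33°C

33°C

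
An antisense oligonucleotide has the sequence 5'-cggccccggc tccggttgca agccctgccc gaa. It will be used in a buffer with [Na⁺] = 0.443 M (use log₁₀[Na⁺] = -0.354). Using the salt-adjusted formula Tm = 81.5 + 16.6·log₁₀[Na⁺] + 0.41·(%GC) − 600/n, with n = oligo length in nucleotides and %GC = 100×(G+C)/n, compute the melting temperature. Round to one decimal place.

88.5°C

Length n = 33. Scanning the sequence gives G=10, A=4, T=4, C=15.
G+C = 25, so %GC = 25/33 × 100 = 75.758%
Salt term: 16.6 × (-0.354) = -5.876
GC term: 0.41 × 75.758 = 31.061; length term: −600/33 = −18.182
Tm = 81.5 + (-5.876) + 31.061 − 18.182 = 88.503 → 88.5°C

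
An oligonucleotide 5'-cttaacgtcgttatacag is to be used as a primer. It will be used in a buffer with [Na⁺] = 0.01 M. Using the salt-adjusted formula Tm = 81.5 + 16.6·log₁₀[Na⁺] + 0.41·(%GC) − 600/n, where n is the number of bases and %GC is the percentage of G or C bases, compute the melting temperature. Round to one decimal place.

Length n = 18. Counting bases: A=5, T=6, G=3, C=4
G+C = 7, so %GC = 7/18 × 100 = 38.889%
Salt term: 16.6 × (-2) = -33.2
GC term: 0.41 × 38.889 = 15.944; length term: −600/18 = −33.333
Tm = 81.5 + (-33.2) + 15.944 − 33.333 = 30.911 → 30.9°C

30.9°C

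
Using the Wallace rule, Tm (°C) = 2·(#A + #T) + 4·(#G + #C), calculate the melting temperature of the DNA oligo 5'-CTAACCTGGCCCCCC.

52°C

G=2, T=2, A=2, C=9
So N_AT = 4 and N_GC = 11.
Tm = 2×4 + 4×11 = 52°C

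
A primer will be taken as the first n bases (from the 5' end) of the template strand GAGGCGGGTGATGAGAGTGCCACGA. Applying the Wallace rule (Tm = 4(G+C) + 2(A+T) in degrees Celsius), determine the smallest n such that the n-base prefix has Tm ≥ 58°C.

First 17 bases: GAGGCGGGTGATGAGAG → Tm = 56°C (< 58°C)
First 18 bases: GAGGCGGGTGATGAGAGT → Tm = 58°C (≥ 58°C)
Since every base adds ≥2°C, Tm only increases with n, so the threshold is first crossed at n = 18.

n = 18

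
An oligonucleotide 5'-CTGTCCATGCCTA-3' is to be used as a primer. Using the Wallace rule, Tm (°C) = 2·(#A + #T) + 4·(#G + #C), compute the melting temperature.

Counting bases: G=2, C=5, A=2, T=4
So N_AT = 6 and N_GC = 7.
Tm = 2(6) + 4(7) = 12 + 28 = 40°C

40°C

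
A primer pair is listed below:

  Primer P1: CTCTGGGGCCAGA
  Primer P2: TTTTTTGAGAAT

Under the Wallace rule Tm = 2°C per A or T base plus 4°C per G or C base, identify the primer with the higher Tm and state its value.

Primer P1, 44°C

Primer P1: A+T=4, G+C=9 → Tm = 2(4)+4(9) = 44°C
Primer P2: A+T=10, G+C=2 → Tm = 2(10)+4(2) = 28°C
44°C vs 28°C → primer P1 is higher.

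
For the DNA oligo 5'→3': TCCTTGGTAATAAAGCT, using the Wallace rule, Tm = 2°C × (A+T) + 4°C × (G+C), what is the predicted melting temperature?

Base counts: C=3, T=6, G=3, A=5
AT pairs contribute 11, GC pairs contribute 6.
Tm = 2(11) + 4(6) = 22 + 24 = 46°C

46°C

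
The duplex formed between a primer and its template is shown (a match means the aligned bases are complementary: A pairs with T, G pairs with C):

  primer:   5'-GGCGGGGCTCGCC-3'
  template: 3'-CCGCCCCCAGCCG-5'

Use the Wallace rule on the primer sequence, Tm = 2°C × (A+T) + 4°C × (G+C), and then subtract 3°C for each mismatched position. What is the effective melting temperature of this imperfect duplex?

44°C

Primer base counts: A=0, T=1, G=7, C=5 → A+T=1, G+C=12
Perfect-match Tm = 2(1) + 4(12) = 2 + 48 = 50°C
Mismatches (positions where the bases are not complementary): 2 (at positions 8, 12)
Effective Tm = 50 − 2×3 = 50 − 6 = 44°C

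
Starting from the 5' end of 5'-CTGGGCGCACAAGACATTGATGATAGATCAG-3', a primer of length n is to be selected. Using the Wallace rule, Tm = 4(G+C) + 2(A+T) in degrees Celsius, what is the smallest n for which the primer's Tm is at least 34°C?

First 9 bases: CTGGGCGCA → Tm = 32°C (< 34°C)
First 10 bases: CTGGGCGCAC → Tm = 36°C (≥ 34°C)
Each additional base adds 2°C (A/T) or 4°C (G/C), so Tm is non-decreasing in n; n = 10 is the first length to reach 34°C.

n = 10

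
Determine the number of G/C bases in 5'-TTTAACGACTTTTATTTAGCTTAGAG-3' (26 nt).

A=7, T=12, G=4, C=3
Total G or C: 4 + 3 = 7

7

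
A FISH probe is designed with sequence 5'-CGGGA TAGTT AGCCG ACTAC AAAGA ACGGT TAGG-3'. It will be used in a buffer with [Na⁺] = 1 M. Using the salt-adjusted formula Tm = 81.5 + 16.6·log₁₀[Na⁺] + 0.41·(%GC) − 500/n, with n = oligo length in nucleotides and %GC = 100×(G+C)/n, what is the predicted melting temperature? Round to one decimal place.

87.3°C

Length n = 34. Counting bases: G=11, T=6, C=6, A=11
G+C = 17, so %GC = 17/34 × 100 = 50%
Salt term: 16.6 × (0) = 0
GC term: 0.41 × 50 = 20.5; length term: −500/34 = −14.706
Tm = 81.5 + (0) + 20.5 − 14.706 = 87.294 → 87.3°C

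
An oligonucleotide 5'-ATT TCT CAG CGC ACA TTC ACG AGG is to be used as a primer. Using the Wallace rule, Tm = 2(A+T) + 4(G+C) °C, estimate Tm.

Base counts: C=7, A=6, T=6, G=5
A+T = 12, G+C = 12
Tm = 2(12) + 4(12) = 24 + 48 = 72°C

72°C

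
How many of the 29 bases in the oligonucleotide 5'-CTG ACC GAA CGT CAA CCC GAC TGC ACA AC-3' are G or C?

17

A=9, T=3, G=5, C=12
Total G or C: 5 + 12 = 17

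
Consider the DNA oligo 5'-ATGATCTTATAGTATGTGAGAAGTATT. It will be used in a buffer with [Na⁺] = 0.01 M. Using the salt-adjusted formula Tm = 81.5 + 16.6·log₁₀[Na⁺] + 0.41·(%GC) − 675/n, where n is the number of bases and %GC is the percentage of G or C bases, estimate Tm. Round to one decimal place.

Length n = 27. Scanning the sequence gives G=6, A=9, T=11, C=1.
G+C = 7, so %GC = 7/27 × 100 = 25.926%
Salt term: 16.6 × (-2) = -33.2
GC term: 0.41 × 25.926 = 10.63; length term: −675/27 = −25
Tm = 81.5 + (-33.2) + 10.63 − 25 = 33.93 → 33.9°C

33.9°C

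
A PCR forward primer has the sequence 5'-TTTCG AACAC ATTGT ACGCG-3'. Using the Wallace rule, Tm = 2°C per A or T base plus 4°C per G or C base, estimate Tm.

C=5, T=6, G=4, A=5
A+T = 11, G+C = 9
Tm = 4·9 + 2·11 = 36 + 22 = 58°C

58°C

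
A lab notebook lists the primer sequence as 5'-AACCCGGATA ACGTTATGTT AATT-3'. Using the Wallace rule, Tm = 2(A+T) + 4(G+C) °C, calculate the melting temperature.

Counting bases: C=4, G=4, A=8, T=8
A+T = 16, G+C = 8
Tm = 2×16 + 4×8 = 64°C

64°C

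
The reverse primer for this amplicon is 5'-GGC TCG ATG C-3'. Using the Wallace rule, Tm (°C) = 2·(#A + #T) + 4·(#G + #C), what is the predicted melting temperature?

34°C

Counting bases: A=1, T=2, G=4, C=3
A+T = 3, G+C = 7
Tm = 4·7 + 2·3 = 28 + 6 = 34°C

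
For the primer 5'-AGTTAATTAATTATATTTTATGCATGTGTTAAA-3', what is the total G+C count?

Scanning the sequence gives A=12, T=16, G=4, C=1.
Total G or C: 4 + 1 = 5

5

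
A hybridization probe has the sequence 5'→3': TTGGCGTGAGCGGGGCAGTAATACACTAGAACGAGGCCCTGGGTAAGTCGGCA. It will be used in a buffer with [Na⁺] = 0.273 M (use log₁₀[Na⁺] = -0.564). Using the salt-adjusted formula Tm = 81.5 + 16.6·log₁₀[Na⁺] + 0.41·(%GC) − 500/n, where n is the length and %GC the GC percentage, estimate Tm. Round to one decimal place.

Length n = 53. G=20, A=13, T=9, C=11
G+C = 31, so %GC = 31/53 × 100 = 58.491%
Salt term: 16.6 × (-0.564) = -9.362
GC term: 0.41 × 58.491 = 23.981; length term: −500/53 = −9.434
Tm = 81.5 + (-9.362) + 23.981 − 9.434 = 86.685 → 86.7°C

86.7°C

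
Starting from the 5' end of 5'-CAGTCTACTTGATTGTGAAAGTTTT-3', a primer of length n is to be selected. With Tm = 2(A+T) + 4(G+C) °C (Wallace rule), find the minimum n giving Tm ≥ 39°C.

First 14 bases: CAGTCTACTTGATT → Tm = 38°C (< 39°C)
First 15 bases: CAGTCTACTTGATTG → Tm = 42°C (≥ 39°C)
Each additional base adds 2°C (A/T) or 4°C (G/C), so Tm is non-decreasing in n; n = 15 is the first length to reach 39°C.

n = 15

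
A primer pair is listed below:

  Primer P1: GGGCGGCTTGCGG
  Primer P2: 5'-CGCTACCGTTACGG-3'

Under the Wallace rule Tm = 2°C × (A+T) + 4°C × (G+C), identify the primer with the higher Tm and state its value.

Primer P1, 48°C

Primer P1: A+T=2, G+C=11 → Tm = 2(2)+4(11) = 48°C
Primer P2: A+T=5, G+C=9 → Tm = 2(5)+4(9) = 46°C
48°C vs 46°C → primer P1 is higher.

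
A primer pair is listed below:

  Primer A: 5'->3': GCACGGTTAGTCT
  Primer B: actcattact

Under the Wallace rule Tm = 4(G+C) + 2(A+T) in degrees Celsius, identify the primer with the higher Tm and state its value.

Primer A, 40°C

Primer A: A+T=6, G+C=7 → Tm = 2(6)+4(7) = 40°C
Primer B: A+T=7, G+C=3 → Tm = 2(7)+4(3) = 26°C
40°C vs 26°C → primer A is higher.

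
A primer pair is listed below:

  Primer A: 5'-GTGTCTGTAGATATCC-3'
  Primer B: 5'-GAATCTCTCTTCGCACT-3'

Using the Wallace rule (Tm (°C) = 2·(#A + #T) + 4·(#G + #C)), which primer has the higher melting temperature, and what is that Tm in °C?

Primer B, 50°C

Primer A: A+T=9, G+C=7 → Tm = 2(9)+4(7) = 46°C
Primer B: A+T=9, G+C=8 → Tm = 2(9)+4(8) = 50°C
46°C vs 50°C → primer B is higher.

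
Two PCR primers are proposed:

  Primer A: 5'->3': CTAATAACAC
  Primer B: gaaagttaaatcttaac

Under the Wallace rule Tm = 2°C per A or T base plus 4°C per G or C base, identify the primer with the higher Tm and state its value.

Primer B, 42°C

Primer A: A+T=7, G+C=3 → Tm = 2(7)+4(3) = 26°C
Primer B: A+T=13, G+C=4 → Tm = 2(13)+4(4) = 42°C
26°C vs 42°C → primer B is higher.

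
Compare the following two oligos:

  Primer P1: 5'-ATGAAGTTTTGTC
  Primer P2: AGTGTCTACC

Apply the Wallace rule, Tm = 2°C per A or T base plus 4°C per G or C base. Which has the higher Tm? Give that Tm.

Primer P1: A+T=9, G+C=4 → Tm = 2(9)+4(4) = 34°C
Primer P2: A+T=5, G+C=5 → Tm = 2(5)+4(5) = 30°C
34°C vs 30°C → primer P1 is higher.

Primer P1, 34°C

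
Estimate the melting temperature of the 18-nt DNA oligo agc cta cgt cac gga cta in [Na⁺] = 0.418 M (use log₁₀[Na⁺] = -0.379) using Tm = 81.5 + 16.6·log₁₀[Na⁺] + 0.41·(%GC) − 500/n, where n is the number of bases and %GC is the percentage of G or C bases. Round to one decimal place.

70.2°C

Length n = 18. Base counts: T=3, G=4, C=6, A=5
G+C = 10, so %GC = 10/18 × 100 = 55.556%
Salt term: 16.6 × (-0.379) = -6.291
GC term: 0.41 × 55.556 = 22.778; length term: −500/18 = −27.778
Tm = 81.5 + (-6.291) + 22.778 − 27.778 = 70.209 → 70.2°C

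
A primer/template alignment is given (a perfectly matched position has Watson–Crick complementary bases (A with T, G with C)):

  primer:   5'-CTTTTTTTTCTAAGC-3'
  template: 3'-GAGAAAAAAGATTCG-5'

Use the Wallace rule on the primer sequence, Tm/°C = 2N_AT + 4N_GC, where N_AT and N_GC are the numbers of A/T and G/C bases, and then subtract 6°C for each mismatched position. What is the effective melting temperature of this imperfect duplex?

32°C

Primer base counts: A=2, T=9, G=1, C=3 → A+T=11, G+C=4
Perfect-match Tm = 2(11) + 4(4) = 22 + 16 = 38°C
Mismatches (positions where the bases are not complementary): 1 (at position 3)
Effective Tm = 38 − 1×6 = 38 − 6 = 32°C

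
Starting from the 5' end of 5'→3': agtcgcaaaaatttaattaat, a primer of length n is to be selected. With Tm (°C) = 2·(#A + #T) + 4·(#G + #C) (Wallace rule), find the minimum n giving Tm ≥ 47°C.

First 19 bases: AGTCGCAAAAATTTAATTA → Tm = 46°C (< 47°C)
First 20 bases: AGTCGCAAAAATTTAATTAA → Tm = 48°C (≥ 47°C)
Each additional base adds 2°C (A/T) or 4°C (G/C), so Tm is non-decreasing in n; n = 20 is the first length to reach 47°C.

n = 20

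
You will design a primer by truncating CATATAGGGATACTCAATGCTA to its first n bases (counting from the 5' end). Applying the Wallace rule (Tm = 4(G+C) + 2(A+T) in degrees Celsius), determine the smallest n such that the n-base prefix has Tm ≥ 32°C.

First 11 bases: CATATAGGGAT → Tm = 30°C (< 32°C)
First 12 bases: CATATAGGGATA → Tm = 32°C (≥ 32°C)
Each additional base adds 2°C (A/T) or 4°C (G/C), so Tm is non-decreasing in n; n = 12 is the first length to reach 32°C.

n = 12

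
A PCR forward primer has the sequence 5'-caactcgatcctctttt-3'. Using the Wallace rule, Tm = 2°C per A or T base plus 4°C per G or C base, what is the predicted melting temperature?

Counting bases: G=1, T=7, A=3, C=6
So N_AT = 10 and N_GC = 7.
Tm = 2×10 + 4×7 = 48°C

48°C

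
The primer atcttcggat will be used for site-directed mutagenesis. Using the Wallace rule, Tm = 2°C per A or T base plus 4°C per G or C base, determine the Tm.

28°C

Scanning the sequence gives A=2, T=4, C=2, G=2.
So N_AT = 6 and N_GC = 4.
Tm = 4·4 + 2·6 = 16 + 12 = 28°C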